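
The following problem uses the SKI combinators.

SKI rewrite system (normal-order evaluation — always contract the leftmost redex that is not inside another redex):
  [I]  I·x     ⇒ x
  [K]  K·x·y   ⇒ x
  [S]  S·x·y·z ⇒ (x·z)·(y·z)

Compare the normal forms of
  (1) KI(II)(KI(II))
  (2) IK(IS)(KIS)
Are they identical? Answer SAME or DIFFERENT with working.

Term A:
  start: KI(II)(KI(II))
  [1] I(KI(II))
  [2] KI(II)
  [3] I

Term B:
  start: IK(IS)(KIS)
  [1] K(IS)(KIS)
  [2] IS
  [3] S

Answer: DIFFERENT — A ⇓ I, B ⇓ S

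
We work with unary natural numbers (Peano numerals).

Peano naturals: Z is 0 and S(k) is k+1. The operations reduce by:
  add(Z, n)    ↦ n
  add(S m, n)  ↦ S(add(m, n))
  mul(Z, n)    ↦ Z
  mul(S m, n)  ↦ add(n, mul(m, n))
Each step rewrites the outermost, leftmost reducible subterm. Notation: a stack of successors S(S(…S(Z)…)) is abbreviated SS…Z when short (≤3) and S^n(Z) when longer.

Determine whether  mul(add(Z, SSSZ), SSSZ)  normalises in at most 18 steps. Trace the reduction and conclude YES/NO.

Answer: YES — reaches normal form S^9(Z) in 17 ≤ 18 steps

Derivation:
  start: mul(add(Z, SSSZ), SSSZ)
  →1  mul(SSSZ, SSSZ)
  →2  add(SSSZ, mul(SSZ, SSSZ))
  →3  S(add(SSZ, mul(SSZ, SSSZ)))
  →4  S(S(add(SZ, mul(SSZ, SSSZ))))
  →5  S(S(S(add(Z, mul(SSZ, SSSZ)))))
  →6  S(S(S(mul(SSZ, SSSZ))))
  →7  S(S(S(add(SSSZ, mul(SZ, SSSZ)))))
  →8  S(S(S(S(add(SSZ, mul(SZ, SSSZ))))))
  →9  S(S(S(S(S(add(SZ, mul(SZ, SSSZ)))))))
  →10  S(S(S(S(S(S(add(Z, mul(SZ, SSSZ))))))))
  →11  S(S(S(S(S(S(mul(SZ, SSSZ)))))))
  →12  S(S(S(S(S(S(add(SSSZ, mul(Z, SSSZ))))))))
  →13  S(S(S(S(S(S(S(add(SSZ, mul(Z, SSSZ)))))))))
  →14  S(S(S(S(S(S(S(S(add(SZ, mul(Z, SSSZ))))))))))
  →15  S(S(S(S(S(S(S(S(S(add(Z, mul(Z, SSSZ)))))))))))
  →16  S(S(S(S(S(S(S(S(S(mul(Z, SSSZ))))))))))
  →17  S^9(Z)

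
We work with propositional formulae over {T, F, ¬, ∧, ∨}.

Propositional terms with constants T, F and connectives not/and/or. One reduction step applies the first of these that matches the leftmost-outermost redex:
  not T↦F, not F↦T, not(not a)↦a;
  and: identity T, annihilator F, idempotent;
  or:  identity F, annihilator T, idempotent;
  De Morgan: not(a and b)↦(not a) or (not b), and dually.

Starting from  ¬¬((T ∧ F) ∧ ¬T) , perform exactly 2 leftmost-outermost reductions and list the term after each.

  start: ¬¬((T ∧ F) ∧ ¬T)
  [1] (T ∧ F) ∧ ¬T
  [2] F ∧ ¬T

Answer: after 2 steps: F ∧ ¬T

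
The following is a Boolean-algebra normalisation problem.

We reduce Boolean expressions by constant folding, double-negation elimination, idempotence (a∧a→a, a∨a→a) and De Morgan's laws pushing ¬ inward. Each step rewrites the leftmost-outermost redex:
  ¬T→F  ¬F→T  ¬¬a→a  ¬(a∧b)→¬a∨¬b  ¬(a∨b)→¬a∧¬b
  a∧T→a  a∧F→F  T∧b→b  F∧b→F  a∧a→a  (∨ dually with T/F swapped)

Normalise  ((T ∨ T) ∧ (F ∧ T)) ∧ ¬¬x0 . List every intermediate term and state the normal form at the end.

  start: ((T ∨ T) ∧ (F ∧ T)) ∧ ¬¬x0
  →1  (T ∧ (F ∧ T)) ∧ ¬¬x0
  →2  (F ∧ T) ∧ ¬¬x0
  →3  F ∧ ¬¬x0
  →4  F

Answer: normal form = F  (in 4 steps)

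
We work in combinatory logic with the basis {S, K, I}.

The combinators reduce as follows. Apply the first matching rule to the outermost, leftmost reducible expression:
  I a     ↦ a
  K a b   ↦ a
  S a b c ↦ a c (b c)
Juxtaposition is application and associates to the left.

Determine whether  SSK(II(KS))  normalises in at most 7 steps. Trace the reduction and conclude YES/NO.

Answer: YES — reaches normal form S(KS)(K(KS)) in 5 ≤ 7 steps

Reduction:
  start: SSK(II(KS))
  →1  S(II(KS))(K(II(KS)))
  →2  S(I(KS))(K(II(KS)))
  →3  S(KS)(K(II(KS)))
  →4  S(KS)(K(I(KS)))
  →5  S(KS)(K(KS))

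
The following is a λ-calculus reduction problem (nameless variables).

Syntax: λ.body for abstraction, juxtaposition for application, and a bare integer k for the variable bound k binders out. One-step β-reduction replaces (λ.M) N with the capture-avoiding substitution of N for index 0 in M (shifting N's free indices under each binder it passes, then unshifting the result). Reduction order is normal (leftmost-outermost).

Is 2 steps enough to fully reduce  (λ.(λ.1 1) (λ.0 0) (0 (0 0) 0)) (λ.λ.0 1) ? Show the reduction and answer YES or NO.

Answer: NO — after 2 steps the term is (λ.λ.0 1) (λ.λ.0 1) ((λ.λ.0 1) ((λ.λ.0 1) (λ.λ.0 1)) (λ.λ.0 1)), not yet normal

Working:
  start: (λ.(λ.1 1) (λ.0 0) (0 (0 0) 0)) (λ.λ.0 1)
  step 1: (λ.(λ.λ.0 1) (λ.λ.0 1)) (λ.0 0) ((λ.λ.0 1) ((λ.λ.0 1) (λ.λ.0 1)) (λ.λ.0 1))
  step 2: (λ.λ.0 1) (λ.λ.0 1) ((λ.λ.0 1) ((λ.λ.0 1) (λ.λ.0 1)) (λ.λ.0 1))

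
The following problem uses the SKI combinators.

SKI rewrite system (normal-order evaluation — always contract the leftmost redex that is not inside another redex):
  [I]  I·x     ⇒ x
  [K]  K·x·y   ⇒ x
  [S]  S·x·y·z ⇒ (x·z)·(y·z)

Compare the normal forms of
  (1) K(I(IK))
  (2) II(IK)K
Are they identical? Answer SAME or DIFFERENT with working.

Term A:
  start: K(I(IK))
  [1] K(IK)
  [2] KK

Term B:
  start: II(IK)K
  [1] I(IK)K
  [2] IKK
  [3] KK

Answer: SAME — A ⇓ KK, B ⇓ KK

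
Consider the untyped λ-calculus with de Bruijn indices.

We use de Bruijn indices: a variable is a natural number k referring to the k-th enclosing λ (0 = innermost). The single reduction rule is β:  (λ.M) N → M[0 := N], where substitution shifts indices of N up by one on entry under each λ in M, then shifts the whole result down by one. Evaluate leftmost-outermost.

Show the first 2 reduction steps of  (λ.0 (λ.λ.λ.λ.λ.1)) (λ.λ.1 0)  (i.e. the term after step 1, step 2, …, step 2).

  start: (λ.0 (λ.λ.λ.λ.λ.1)) (λ.λ.1 0)
  →1  (λ.λ.1 0) (λ.λ.λ.λ.λ.1)
  →2  λ.(λ.λ.λ.λ.λ.1) 0

Answer: after 2 steps: λ.(λ.λ.λ.λ.λ.1) 0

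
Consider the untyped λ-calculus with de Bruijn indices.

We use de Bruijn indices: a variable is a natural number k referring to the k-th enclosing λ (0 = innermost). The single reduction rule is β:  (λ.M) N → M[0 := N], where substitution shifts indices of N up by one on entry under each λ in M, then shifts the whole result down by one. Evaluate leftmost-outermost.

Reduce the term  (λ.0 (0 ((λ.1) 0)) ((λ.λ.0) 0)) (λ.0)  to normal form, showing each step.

Answer: normal form = λ.0  (in 6 steps)

Derivation:
  start: (λ.0 (0 ((λ.1) 0)) ((λ.λ.0) 0)) (λ.0)
  [1] (λ.0) ((λ.0) ((λ.λ.0) (λ.0))) ((λ.λ.0) (λ.0))
  [2] (λ.0) ((λ.λ.0) (λ.0)) ((λ.λ.0) (λ.0))
  [3] (λ.λ.0) (λ.0) ((λ.λ.0) (λ.0))
  [4] (λ.0) ((λ.λ.0) (λ.0))
  [5] (λ.λ.0) (λ.0)
  [6] λ.0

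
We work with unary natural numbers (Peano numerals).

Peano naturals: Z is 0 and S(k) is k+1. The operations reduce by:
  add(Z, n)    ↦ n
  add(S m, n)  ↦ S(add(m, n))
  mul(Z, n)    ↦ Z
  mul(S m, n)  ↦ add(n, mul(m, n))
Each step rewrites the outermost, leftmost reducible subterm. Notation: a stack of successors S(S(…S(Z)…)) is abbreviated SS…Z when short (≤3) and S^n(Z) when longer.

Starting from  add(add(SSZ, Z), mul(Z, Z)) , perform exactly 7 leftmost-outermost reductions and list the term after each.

Answer: after 7 steps: SSZ

Derivation:
  start: add(add(SSZ, Z), mul(Z, Z))
  [1] add(S(add(SZ, Z)), mul(Z, Z))
  [2] S(add(add(SZ, Z), mul(Z, Z)))
  [3] S(add(S(add(Z, Z)), mul(Z, Z)))
  [4] S(S(add(add(Z, Z), mul(Z, Z))))
  [5] S(S(add(Z, mul(Z, Z))))
  [6] S(S(mul(Z, Z)))
  [7] SSZ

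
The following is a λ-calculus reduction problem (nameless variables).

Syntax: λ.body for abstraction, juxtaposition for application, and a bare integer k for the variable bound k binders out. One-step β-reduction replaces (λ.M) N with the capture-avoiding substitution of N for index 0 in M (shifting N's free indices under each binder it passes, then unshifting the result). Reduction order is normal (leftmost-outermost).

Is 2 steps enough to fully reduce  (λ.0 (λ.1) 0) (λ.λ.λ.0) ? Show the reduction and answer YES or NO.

Answer: NO — after 2 steps the term is (λ.λ.0) (λ.λ.λ.0), not yet normal

Reduction:
  start: (λ.0 (λ.1) 0) (λ.λ.λ.0)
  [1] (λ.λ.λ.0) (λ.λ.λ.λ.0) (λ.λ.λ.0)
  [2] (λ.λ.0) (λ.λ.λ.0)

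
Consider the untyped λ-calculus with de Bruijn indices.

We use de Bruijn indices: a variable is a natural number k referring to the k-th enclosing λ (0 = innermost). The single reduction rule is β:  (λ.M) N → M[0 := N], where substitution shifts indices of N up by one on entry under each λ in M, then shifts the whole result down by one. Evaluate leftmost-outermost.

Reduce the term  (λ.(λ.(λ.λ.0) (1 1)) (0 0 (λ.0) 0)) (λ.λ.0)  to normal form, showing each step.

Answer: normal form = λ.0  (in 3 steps)

Working:
  start: (λ.(λ.(λ.λ.0) (1 1)) (0 0 (λ.0) 0)) (λ.λ.0)
  →1  (λ.(λ.λ.0) ((λ.λ.0) (λ.λ.0))) ((λ.λ.0) (λ.λ.0) (λ.0) (λ.λ.0))
  →2  (λ.λ.0) ((λ.λ.0) (λ.λ.0))
  →3  λ.0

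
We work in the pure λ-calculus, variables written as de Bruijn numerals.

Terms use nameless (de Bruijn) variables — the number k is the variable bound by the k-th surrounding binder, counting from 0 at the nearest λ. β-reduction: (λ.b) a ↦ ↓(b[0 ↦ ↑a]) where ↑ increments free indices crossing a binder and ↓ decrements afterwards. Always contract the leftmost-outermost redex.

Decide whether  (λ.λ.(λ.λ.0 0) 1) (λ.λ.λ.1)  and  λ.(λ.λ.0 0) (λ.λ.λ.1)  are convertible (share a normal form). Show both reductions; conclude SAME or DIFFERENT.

Answer: SAME — A ⇓ λ.λ.0 0, B ⇓ λ.λ.0 0

Derivation:
Term A:
  start: (λ.λ.(λ.λ.0 0) 1) (λ.λ.λ.1)
  step 1: λ.(λ.λ.0 0) (λ.λ.λ.1)
  step 2: λ.λ.0 0

Term B:
  start: λ.(λ.λ.0 0) (λ.λ.λ.1)
  step 1: λ.λ.0 0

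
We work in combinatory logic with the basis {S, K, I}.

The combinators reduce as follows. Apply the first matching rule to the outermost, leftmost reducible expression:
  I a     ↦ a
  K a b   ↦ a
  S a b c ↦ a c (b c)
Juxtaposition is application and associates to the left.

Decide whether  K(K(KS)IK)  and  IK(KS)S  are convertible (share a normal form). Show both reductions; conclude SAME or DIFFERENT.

Term A:
  start: K(K(KS)IK)
  [1] K(KSK)
  [2] KS

Term B:
  start: IK(KS)S
  [1] K(KS)S
  [2] KS

Answer: SAME — A ⇓ KS, B ⇓ KS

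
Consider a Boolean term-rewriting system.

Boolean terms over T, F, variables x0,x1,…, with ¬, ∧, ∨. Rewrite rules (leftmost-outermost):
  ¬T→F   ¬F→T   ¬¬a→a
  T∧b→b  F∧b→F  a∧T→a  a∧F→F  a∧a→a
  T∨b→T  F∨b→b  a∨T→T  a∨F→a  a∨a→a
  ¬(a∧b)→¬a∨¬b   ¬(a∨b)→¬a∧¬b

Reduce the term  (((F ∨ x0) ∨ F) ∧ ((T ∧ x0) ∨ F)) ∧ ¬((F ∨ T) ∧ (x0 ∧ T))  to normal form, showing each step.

  start: (((F ∨ x0) ∨ F) ∧ ((T ∧ x0) ∨ F)) ∧ ¬((F ∨ T) ∧ (x0 ∧ T))
  step 1: ((F ∨ x0) ∧ ((T ∧ x0) ∨ F)) ∧ ¬((F ∨ T) ∧ (x0 ∧ T))
  step 2: (x0 ∧ ((T ∧ x0) ∨ F)) ∧ ¬((F ∨ T) ∧ (x0 ∧ T))
  step 3: (x0 ∧ (T ∧ x0)) ∧ ¬((F ∨ T) ∧ (x0 ∧ T))
  step 4: (x0 ∧ x0) ∧ ¬((F ∨ T) ∧ (x0 ∧ T))
  step 5: x0 ∧ ¬((F ∨ T) ∧ (x0 ∧ T))
  step 6: x0 ∧ (¬(F ∨ T) ∨ ¬(x0 ∧ T))
  step 7: x0 ∧ ((¬F ∧ ¬T) ∨ ¬(x0 ∧ T))
  step 8: x0 ∧ ((T ∧ ¬T) ∨ ¬(x0 ∧ T))
  step 9: x0 ∧ (¬T ∨ ¬(x0 ∧ T))
  step 10: x0 ∧ (F ∨ ¬(x0 ∧ T))
  step 11: x0 ∧ ¬(x0 ∧ T)
  step 12: x0 ∧ (¬x0 ∨ ¬T)
  step 13: x0 ∧ (¬x0 ∨ F)
  step 14: x0 ∧ ¬x0

Answer: normal form = x0 ∧ ¬x0  (in 14 steps)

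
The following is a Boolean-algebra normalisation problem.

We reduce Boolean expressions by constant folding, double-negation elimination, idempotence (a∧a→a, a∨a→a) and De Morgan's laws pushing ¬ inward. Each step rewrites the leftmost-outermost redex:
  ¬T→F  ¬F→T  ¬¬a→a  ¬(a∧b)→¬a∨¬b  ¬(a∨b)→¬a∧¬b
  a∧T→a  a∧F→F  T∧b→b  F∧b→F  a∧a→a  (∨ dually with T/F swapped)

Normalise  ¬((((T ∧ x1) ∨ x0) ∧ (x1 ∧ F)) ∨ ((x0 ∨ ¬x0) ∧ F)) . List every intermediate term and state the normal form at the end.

  start: ¬((((T ∧ x1) ∨ x0) ∧ (x1 ∧ F)) ∨ ((x0 ∨ ¬x0) ∧ F))
  →1  ¬(((T ∧ x1) ∨ x0) ∧ (x1 ∧ F)) ∧ ¬((x0 ∨ ¬x0) ∧ F)
  →2  (¬((T ∧ x1) ∨ x0) ∨ ¬(x1 ∧ F)) ∧ ¬((x0 ∨ ¬x0) ∧ F)
  →3  ((¬(T ∧ x1) ∧ ¬x0) ∨ ¬(x1 ∧ F)) ∧ ¬((x0 ∨ ¬x0) ∧ F)
  →4  (((¬T ∨ ¬x1) ∧ ¬x0) ∨ ¬(x1 ∧ F)) ∧ ¬((x0 ∨ ¬x0) ∧ F)
  →5  (((F ∨ ¬x1) ∧ ¬x0) ∨ ¬(x1 ∧ F)) ∧ ¬((x0 ∨ ¬x0) ∧ F)
  →6  ((¬x1 ∧ ¬x0) ∨ ¬(x1 ∧ F)) ∧ ¬((x0 ∨ ¬x0) ∧ F)
  →7  ((¬x1 ∧ ¬x0) ∨ (¬x1 ∨ ¬F)) ∧ ¬((x0 ∨ ¬x0) ∧ F)
  →8  ((¬x1 ∧ ¬x0) ∨ (¬x1 ∨ T)) ∧ ¬((x0 ∨ ¬x0) ∧ F)
  →9  ((¬x1 ∧ ¬x0) ∨ T) ∧ ¬((x0 ∨ ¬x0) ∧ F)
  →10  T ∧ ¬((x0 ∨ ¬x0) ∧ F)
  →11  ¬((x0 ∨ ¬x0) ∧ F)
  →12  ¬(x0 ∨ ¬x0) ∨ ¬F
  →13  (¬x0 ∧ ¬¬x0) ∨ ¬F
  →14  (¬x0 ∧ x0) ∨ ¬F
  →15  (¬x0 ∧ x0) ∨ T
  →16  T

Answer: normal form = T  (in 16 steps)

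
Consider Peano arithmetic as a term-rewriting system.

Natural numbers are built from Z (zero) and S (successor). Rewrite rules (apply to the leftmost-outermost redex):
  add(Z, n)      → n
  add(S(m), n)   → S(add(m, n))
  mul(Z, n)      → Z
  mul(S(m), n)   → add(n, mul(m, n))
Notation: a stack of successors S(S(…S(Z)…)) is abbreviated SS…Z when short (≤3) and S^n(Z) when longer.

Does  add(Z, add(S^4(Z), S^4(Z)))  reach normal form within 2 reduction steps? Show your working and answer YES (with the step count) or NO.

Answer: NO — after 2 steps the term is S(add(SSSZ, S^4(Z))), not yet normal

Working:
  start: add(Z, add(S^4(Z), S^4(Z)))
  step 1: add(S^4(Z), S^4(Z))
  step 2: S(add(SSSZ, S^4(Z)))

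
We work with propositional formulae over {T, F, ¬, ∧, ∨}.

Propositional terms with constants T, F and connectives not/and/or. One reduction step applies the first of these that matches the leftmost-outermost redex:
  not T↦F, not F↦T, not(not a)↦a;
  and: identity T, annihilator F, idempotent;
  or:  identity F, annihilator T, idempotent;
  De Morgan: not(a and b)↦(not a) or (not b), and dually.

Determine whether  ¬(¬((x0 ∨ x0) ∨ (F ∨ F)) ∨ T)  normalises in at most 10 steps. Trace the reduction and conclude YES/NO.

Answer: YES — reaches normal form F in 7 ≤ 10 steps

Reduction:
  start: ¬(¬((x0 ∨ x0) ∨ (F ∨ F)) ∨ T)
  [1] ¬¬((x0 ∨ x0) ∨ (F ∨ F)) ∧ ¬T
  [2] ((x0 ∨ x0) ∨ (F ∨ F)) ∧ ¬T
  [3] (x0 ∨ (F ∨ F)) ∧ ¬T
  [4] (x0 ∨ F) ∧ ¬T
  [5] x0 ∧ ¬T
  [6] x0 ∧ F
  [7] F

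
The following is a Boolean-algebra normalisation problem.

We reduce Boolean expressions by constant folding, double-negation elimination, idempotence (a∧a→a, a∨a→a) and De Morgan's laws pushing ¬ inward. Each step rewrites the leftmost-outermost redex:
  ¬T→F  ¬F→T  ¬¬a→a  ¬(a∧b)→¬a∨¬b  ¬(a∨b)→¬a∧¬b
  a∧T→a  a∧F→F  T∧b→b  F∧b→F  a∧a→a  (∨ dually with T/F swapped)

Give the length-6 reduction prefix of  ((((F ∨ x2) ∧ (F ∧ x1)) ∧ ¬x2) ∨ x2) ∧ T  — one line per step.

  start: ((((F ∨ x2) ∧ (F ∧ x1)) ∧ ¬x2) ∨ x2) ∧ T
  step 1: (((F ∨ x2) ∧ (F ∧ x1)) ∧ ¬x2) ∨ x2
  step 2: ((x2 ∧ (F ∧ x1)) ∧ ¬x2) ∨ x2
  step 3: ((x2 ∧ F) ∧ ¬x2) ∨ x2
  step 4: (F ∧ ¬x2) ∨ x2
  step 5: F ∨ x2
  step 6: x2

Answer: after 6 steps: x2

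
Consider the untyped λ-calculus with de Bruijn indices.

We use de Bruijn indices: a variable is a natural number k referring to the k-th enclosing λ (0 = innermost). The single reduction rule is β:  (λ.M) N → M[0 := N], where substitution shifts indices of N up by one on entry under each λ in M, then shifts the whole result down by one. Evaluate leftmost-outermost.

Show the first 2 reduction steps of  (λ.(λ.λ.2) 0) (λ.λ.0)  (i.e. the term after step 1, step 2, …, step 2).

Answer: after 2 steps: λ.λ.λ.0

Working:
  start: (λ.(λ.λ.2) 0) (λ.λ.0)
  step 1: (λ.λ.λ.λ.0) (λ.λ.0)
  step 2: λ.λ.λ.0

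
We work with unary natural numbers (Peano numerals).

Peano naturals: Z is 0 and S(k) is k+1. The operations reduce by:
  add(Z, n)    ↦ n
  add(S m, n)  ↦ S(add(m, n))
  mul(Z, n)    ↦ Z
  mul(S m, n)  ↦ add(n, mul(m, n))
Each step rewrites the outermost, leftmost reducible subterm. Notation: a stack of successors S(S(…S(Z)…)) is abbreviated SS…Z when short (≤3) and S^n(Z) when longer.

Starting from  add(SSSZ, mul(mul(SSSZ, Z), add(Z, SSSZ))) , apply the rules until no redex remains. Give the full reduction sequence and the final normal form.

  start: add(SSSZ, mul(mul(SSSZ, Z), add(Z, SSSZ)))
  [1] S(add(SSZ, mul(mul(SSSZ, Z), add(Z, SSSZ))))
  [2] S(S(add(SZ, mul(mul(SSSZ, Z), add(Z, SSSZ)))))
  [3] S(S(S(add(Z, mul(mul(SSSZ, Z), add(Z, SSSZ))))))
  [4] S(S(S(mul(mul(SSSZ, Z), add(Z, SSSZ)))))
  [5] S(S(S(mul(add(Z, mul(SSZ, Z)), add(Z, SSSZ)))))
  [6] S(S(S(mul(mul(SSZ, Z), add(Z, SSSZ)))))
  [7] S(S(S(mul(add(Z, mul(SZ, Z)), add(Z, SSSZ)))))
  [8] S(S(S(mul(mul(SZ, Z), add(Z, SSSZ)))))
  [9] S(S(S(mul(add(Z, mul(Z, Z)), add(Z, SSSZ)))))
  [10] S(S(S(mul(mul(Z, Z), add(Z, SSSZ)))))
  [11] S(S(S(mul(Z, add(Z, SSSZ)))))
  [12] SSSZ

Answer: normal form = SSSZ  (in 12 steps)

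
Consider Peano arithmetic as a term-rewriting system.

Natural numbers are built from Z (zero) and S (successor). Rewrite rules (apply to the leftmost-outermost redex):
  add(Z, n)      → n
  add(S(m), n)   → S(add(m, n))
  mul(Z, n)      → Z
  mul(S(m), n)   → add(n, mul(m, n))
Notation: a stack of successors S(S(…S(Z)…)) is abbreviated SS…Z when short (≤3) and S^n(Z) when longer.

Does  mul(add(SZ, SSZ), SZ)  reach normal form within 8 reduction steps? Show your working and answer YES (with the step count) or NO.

  start: mul(add(SZ, SSZ), SZ)
  [1] mul(S(add(Z, SSZ)), SZ)
  [2] add(SZ, mul(add(Z, SSZ), SZ))
  [3] S(add(Z, mul(add(Z, SSZ), SZ)))
  [4] S(mul(add(Z, SSZ), SZ))
  [5] S(mul(SSZ, SZ))
  [6] S(add(SZ, mul(SZ, SZ)))
  [7] S(S(add(Z, mul(SZ, SZ))))
  [8] S(S(mul(SZ, SZ)))

Answer: NO — after 8 steps the term is S(S(mul(SZ, SZ))), not yet normal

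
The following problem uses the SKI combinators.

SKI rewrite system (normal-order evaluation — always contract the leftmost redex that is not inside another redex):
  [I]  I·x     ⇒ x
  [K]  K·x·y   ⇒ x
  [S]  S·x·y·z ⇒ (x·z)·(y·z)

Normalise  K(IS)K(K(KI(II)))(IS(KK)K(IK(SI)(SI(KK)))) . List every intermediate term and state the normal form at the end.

  start: K(IS)K(K(KI(II)))(IS(KK)K(IK(SI)(SI(KK))))
  →1  IS(K(KI(II)))(IS(KK)K(IK(SI)(SI(KK))))
  →2  S(K(KI(II)))(IS(KK)K(IK(SI)(SI(KK))))
  →3  S(KI)(IS(KK)K(IK(SI)(SI(KK))))
  →4  S(KI)(S(KK)K(IK(SI)(SI(KK))))
  →5  S(KI)(KK(IK(SI)(SI(KK)))(K(IK(SI)(SI(KK)))))
  →6  S(KI)(K(K(IK(SI)(SI(KK)))))
  →7  S(KI)(K(K(K(SI)(SI(KK)))))
  →8  S(KI)(K(K(SI)))

Answer: normal form = S(KI)(K(K(SI)))  (in 8 steps)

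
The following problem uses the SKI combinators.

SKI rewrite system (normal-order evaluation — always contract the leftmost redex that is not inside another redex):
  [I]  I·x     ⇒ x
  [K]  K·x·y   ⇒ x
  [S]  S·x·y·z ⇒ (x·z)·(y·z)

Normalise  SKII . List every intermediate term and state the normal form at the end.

Answer: normal form = I  (in 2 steps)

Derivation:
  start: SKII
  →1  KI(II)
  →2  I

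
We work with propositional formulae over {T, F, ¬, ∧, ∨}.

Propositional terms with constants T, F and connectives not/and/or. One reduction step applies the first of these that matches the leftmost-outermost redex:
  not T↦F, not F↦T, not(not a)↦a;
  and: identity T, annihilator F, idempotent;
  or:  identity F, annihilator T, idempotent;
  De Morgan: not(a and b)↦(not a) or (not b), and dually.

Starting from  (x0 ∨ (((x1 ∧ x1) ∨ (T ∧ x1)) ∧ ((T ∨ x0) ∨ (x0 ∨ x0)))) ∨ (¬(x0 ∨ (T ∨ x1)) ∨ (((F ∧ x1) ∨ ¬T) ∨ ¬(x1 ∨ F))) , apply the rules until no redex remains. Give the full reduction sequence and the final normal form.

  start: (x0 ∨ (((x1 ∧ x1) ∨ (T ∧ x1)) ∧ ((T ∨ x0) ∨ (x0 ∨ x0)))) ∨ (¬(x0 ∨ (T ∨ x1)) ∨ (((F ∧ x1) ∨ ¬T) ∨ ¬(x1 ∨ F)))
  →1  (x0 ∨ ((x1 ∨ (T ∧ x1)) ∧ ((T ∨ x0) ∨ (x0 ∨ x0)))) ∨ (¬(x0 ∨ (T ∨ x1)) ∨ (((F ∧ x1) ∨ ¬T) ∨ ¬(x1 ∨ F)))
  →2  (x0 ∨ ((x1 ∨ x1) ∧ ((T ∨ x0) ∨ (x0 ∨ x0)))) ∨ (¬(x0 ∨ (T ∨ x1)) ∨ (((F ∧ x1) ∨ ¬T) ∨ ¬(x1 ∨ F)))
  →3  (x0 ∨ (x1 ∧ ((T ∨ x0) ∨ (x0 ∨ x0)))) ∨ (¬(x0 ∨ (T ∨ x1)) ∨ (((F ∧ x1) ∨ ¬T) ∨ ¬(x1 ∨ F)))
  →4  (x0 ∨ (x1 ∧ (T ∨ (x0 ∨ x0)))) ∨ (¬(x0 ∨ (T ∨ x1)) ∨ (((F ∧ x1) ∨ ¬T) ∨ ¬(x1 ∨ F)))
  →5  (x0 ∨ (x1 ∧ T)) ∨ (¬(x0 ∨ (T ∨ x1)) ∨ (((F ∧ x1) ∨ ¬T) ∨ ¬(x1 ∨ F)))
  →6  (x0 ∨ x1) ∨ (¬(x0 ∨ (T ∨ x1)) ∨ (((F ∧ x1) ∨ ¬T) ∨ ¬(x1 ∨ F)))
  →7  (x0 ∨ x1) ∨ ((¬x0 ∧ ¬(T ∨ x1)) ∨ (((F ∧ x1) ∨ ¬T) ∨ ¬(x1 ∨ F)))
  →8  (x0 ∨ x1) ∨ ((¬x0 ∧ (¬T ∧ ¬x1)) ∨ (((F ∧ x1) ∨ ¬T) ∨ ¬(x1 ∨ F)))
  →9  (x0 ∨ x1) ∨ ((¬x0 ∧ (F ∧ ¬x1)) ∨ (((F ∧ x1) ∨ ¬T) ∨ ¬(x1 ∨ F)))
  →10  (x0 ∨ x1) ∨ ((¬x0 ∧ F) ∨ (((F ∧ x1) ∨ ¬T) ∨ ¬(x1 ∨ F)))
  →11  (x0 ∨ x1) ∨ (F ∨ (((F ∧ x1) ∨ ¬T) ∨ ¬(x1 ∨ F)))
  →12  (x0 ∨ x1) ∨ (((F ∧ x1) ∨ ¬T) ∨ ¬(x1 ∨ F))
  →13  (x0 ∨ x1) ∨ ((F ∨ ¬T) ∨ ¬(x1 ∨ F))
  →14  (x0 ∨ x1) ∨ (¬T ∨ ¬(x1 ∨ F))
  →15  (x0 ∨ x1) ∨ (F ∨ ¬(x1 ∨ F))
  →16  (x0 ∨ x1) ∨ ¬(x1 ∨ F)
  →17  (x0 ∨ x1) ∨ (¬x1 ∧ ¬F)
  →18  (x0 ∨ x1) ∨ (¬x1 ∧ T)
  →19  (x0 ∨ x1) ∨ ¬x1

Answer: normal form = (x0 ∨ x1) ∨ ¬x1  (in 19 steps)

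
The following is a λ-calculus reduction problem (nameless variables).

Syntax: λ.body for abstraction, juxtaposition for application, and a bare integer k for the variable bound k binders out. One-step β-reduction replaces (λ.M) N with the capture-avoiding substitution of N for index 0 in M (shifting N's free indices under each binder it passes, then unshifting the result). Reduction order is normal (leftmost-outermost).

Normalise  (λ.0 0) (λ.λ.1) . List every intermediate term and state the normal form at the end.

Answer: normal form = λ.λ.λ.1  (in 2 steps)

Derivation:
  start: (λ.0 0) (λ.λ.1)
  step 1: (λ.λ.1) (λ.λ.1)
  step 2: λ.λ.λ.1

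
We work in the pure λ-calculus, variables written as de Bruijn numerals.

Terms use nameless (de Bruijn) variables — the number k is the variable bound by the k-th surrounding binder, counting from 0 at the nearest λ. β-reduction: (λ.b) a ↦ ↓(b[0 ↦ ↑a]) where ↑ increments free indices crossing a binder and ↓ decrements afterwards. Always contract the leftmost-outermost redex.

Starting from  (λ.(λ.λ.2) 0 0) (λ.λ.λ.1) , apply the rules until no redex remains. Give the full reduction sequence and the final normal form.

Answer: normal form = λ.λ.λ.1  (in 3 steps)

Reduction:
  start: (λ.(λ.λ.2) 0 0) (λ.λ.λ.1)
  [1] (λ.λ.λ.λ.λ.1) (λ.λ.λ.1) (λ.λ.λ.1)
  [2] (λ.λ.λ.λ.1) (λ.λ.λ.1)
  [3] λ.λ.λ.1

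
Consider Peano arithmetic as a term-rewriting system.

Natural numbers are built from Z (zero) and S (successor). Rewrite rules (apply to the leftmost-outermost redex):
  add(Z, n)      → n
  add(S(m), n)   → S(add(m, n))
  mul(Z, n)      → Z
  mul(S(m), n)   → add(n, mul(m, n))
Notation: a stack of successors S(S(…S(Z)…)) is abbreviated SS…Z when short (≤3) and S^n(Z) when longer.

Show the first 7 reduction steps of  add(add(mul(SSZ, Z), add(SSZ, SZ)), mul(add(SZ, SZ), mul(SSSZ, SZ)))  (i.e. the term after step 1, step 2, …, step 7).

Answer: after 7 steps: add(S(add(SZ, SZ)), mul(add(SZ, SZ), mul(SSSZ, SZ)))

Reduction:
  start: add(add(mul(SSZ, Z), add(SSZ, SZ)), mul(add(SZ, SZ), mul(SSSZ, SZ)))
  step 1: add(add(add(Z, mul(SZ, Z)), add(SSZ, SZ)), mul(add(SZ, SZ), mul(SSSZ, SZ)))
  step 2: add(add(mul(SZ, Z), add(SSZ, SZ)), mul(add(SZ, SZ), mul(SSSZ, SZ)))
  step 3: add(add(add(Z, mul(Z, Z)), add(SSZ, SZ)), mul(add(SZ, SZ), mul(SSSZ, SZ)))
  step 4: add(add(mul(Z, Z), add(SSZ, SZ)), mul(add(SZ, SZ), mul(SSSZ, SZ)))
  step 5: add(add(Z, add(SSZ, SZ)), mul(add(SZ, SZ), mul(SSSZ, SZ)))
  step 6: add(add(SSZ, SZ), mul(add(SZ, SZ), mul(SSSZ, SZ)))
  step 7: add(S(add(SZ, SZ)), mul(add(SZ, SZ), mul(SSSZ, SZ)))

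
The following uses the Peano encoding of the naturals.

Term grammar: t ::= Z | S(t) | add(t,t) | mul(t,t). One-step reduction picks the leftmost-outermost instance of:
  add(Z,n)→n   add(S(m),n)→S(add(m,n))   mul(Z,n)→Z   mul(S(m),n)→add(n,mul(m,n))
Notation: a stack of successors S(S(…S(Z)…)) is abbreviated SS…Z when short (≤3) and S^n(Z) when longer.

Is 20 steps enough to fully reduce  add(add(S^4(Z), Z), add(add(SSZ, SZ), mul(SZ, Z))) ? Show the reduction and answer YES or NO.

Answer: YES — reaches normal form S^7(Z) in 20 ≤ 20 steps

Working:
  start: add(add(S^4(Z), Z), add(add(SSZ, SZ), mul(SZ, Z)))
  step 1: add(S(add(SSSZ, Z)), add(add(SSZ, SZ), mul(SZ, Z)))
  step 2: S(add(add(SSSZ, Z), add(add(SSZ, SZ), mul(SZ, Z))))
  step 3: S(add(S(add(SSZ, Z)), add(add(SSZ, SZ), mul(SZ, Z))))
  step 4: S(S(add(add(SSZ, Z), add(add(SSZ, SZ), mul(SZ, Z)))))
  step 5: S(S(add(S(add(SZ, Z)), add(add(SSZ, SZ), mul(SZ, Z)))))
  step 6: S(S(S(add(add(SZ, Z), add(add(SSZ, SZ), mul(SZ, Z))))))
  step 7: S(S(S(add(S(add(Z, Z)), add(add(SSZ, SZ), mul(SZ, Z))))))
  step 8: S(S(S(S(add(add(Z, Z), add(add(SSZ, SZ), mul(SZ, Z)))))))
  step 9: S(S(S(S(add(Z, add(add(SSZ, SZ), mul(SZ, Z)))))))
  step 10: S(S(S(S(add(add(SSZ, SZ), mul(SZ, Z))))))
  step 11: S(S(S(S(add(S(add(SZ, SZ)), mul(SZ, Z))))))
  step 12: S(S(S(S(S(add(add(SZ, SZ), mul(SZ, Z)))))))
  step 13: S(S(S(S(S(add(S(add(Z, SZ)), mul(SZ, Z)))))))
  step 14: S(S(S(S(S(S(add(add(Z, SZ), mul(SZ, Z))))))))
  step 15: S(S(S(S(S(S(add(SZ, mul(SZ, Z))))))))
  step 16: S(S(S(S(S(S(S(add(Z, mul(SZ, Z)))))))))
  step 17: S(S(S(S(S(S(S(mul(SZ, Z))))))))
  step 18: S(S(S(S(S(S(S(add(Z, mul(Z, Z)))))))))
  step 19: S(S(S(S(S(S(S(mul(Z, Z))))))))
  step 20: S^7(Z)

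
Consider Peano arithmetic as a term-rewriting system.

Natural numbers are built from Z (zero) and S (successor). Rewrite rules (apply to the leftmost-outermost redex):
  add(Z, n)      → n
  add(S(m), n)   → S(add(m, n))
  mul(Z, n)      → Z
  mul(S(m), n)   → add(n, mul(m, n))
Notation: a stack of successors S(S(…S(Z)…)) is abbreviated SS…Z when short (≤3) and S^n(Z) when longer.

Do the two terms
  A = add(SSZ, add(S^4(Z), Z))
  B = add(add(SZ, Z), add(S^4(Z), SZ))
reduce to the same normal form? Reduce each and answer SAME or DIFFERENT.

Term A:
  start: add(SSZ, add(S^4(Z), Z))
  →1  S(add(SZ, add(S^4(Z), Z)))
  →2  S(S(add(Z, add(S^4(Z), Z))))
  →3  S(S(add(S^4(Z), Z)))
  →4  S(S(S(add(SSSZ, Z))))
  →5  S(S(S(S(add(SSZ, Z)))))
  →6  S(S(S(S(S(add(SZ, Z))))))
  →7  S(S(S(S(S(S(add(Z, Z)))))))
  →8  S^6(Z)

Term B:
  start: add(add(SZ, Z), add(S^4(Z), SZ))
  →1  add(S(add(Z, Z)), add(S^4(Z), SZ))
  →2  S(add(add(Z, Z), add(S^4(Z), SZ)))
  →3  S(add(Z, add(S^4(Z), SZ)))
  →4  S(add(S^4(Z), SZ))
  →5  S(S(add(SSSZ, SZ)))
  →6  S(S(S(add(SSZ, SZ))))
  →7  S(S(S(S(add(SZ, SZ)))))
  →8  S(S(S(S(S(add(Z, SZ))))))
  →9  S^6(Z)

Answer: SAME — A ⇓ S^6(Z), B ⇓ S^6(Z)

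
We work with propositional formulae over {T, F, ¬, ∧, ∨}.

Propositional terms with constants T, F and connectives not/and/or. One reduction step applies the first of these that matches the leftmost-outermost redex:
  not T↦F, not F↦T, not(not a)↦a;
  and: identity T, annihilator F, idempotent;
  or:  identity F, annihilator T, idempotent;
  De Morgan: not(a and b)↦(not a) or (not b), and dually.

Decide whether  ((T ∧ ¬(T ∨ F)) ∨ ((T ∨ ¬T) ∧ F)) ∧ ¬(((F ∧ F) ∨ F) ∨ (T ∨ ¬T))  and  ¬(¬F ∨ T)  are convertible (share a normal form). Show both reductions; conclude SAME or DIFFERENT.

Term A:
  start: ((T ∧ ¬(T ∨ F)) ∨ ((T ∨ ¬T) ∧ F)) ∧ ¬(((F ∧ F) ∨ F) ∨ (T ∨ ¬T))
  →1  (¬(T ∨ F) ∨ ((T ∨ ¬T) ∧ F)) ∧ ¬(((F ∧ F) ∨ F) ∨ (T ∨ ¬T))
  →2  ((¬T ∧ ¬F) ∨ ((T ∨ ¬T) ∧ F)) ∧ ¬(((F ∧ F) ∨ F) ∨ (T ∨ ¬T))
  →3  ((F ∧ ¬F) ∨ ((T ∨ ¬T) ∧ F)) ∧ ¬(((F ∧ F) ∨ F) ∨ (T ∨ ¬T))
  →4  (F ∨ ((T ∨ ¬T) ∧ F)) ∧ ¬(((F ∧ F) ∨ F) ∨ (T ∨ ¬T))
  →5  ((T ∨ ¬T) ∧ F) ∧ ¬(((F ∧ F) ∨ F) ∨ (T ∨ ¬T))
  →6  F ∧ ¬(((F ∧ F) ∨ F) ∨ (T ∨ ¬T))
  →7  F

Term B:
  start: ¬(¬F ∨ T)
  →1  ¬¬F ∧ ¬T
  →2  F ∧ ¬T
  →3  F

Answer: SAME — A ⇓ F, B ⇓ F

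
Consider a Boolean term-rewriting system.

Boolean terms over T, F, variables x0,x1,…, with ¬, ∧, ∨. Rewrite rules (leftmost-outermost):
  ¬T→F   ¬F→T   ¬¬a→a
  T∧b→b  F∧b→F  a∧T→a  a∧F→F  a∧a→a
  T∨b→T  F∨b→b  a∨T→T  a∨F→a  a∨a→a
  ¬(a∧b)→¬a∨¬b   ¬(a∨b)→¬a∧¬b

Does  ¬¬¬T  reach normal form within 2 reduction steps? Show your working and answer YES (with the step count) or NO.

Answer: YES — reaches normal form F in 2 ≤ 2 steps

Reduction:
  start: ¬¬¬T
  step 1: ¬T
  step 2: F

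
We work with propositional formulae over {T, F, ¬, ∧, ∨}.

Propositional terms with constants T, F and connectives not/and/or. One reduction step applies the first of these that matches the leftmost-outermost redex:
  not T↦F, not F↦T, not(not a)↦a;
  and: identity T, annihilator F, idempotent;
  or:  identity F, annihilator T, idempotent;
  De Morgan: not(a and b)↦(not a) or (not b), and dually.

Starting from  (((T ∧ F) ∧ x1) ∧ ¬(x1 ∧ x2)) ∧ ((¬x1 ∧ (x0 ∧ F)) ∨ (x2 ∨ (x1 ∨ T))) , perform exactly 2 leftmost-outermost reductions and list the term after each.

Answer: after 2 steps: (F ∧ ¬(x1 ∧ x2)) ∧ ((¬x1 ∧ (x0 ∧ F)) ∨ (x2 ∨ (x1 ∨ T)))

Working:
  start: (((T ∧ F) ∧ x1) ∧ ¬(x1 ∧ x2)) ∧ ((¬x1 ∧ (x0 ∧ F)) ∨ (x2 ∨ (x1 ∨ T)))
  step 1: ((F ∧ x1) ∧ ¬(x1 ∧ x2)) ∧ ((¬x1 ∧ (x0 ∧ F)) ∨ (x2 ∨ (x1 ∨ T)))
  step 2: (F ∧ ¬(x1 ∧ x2)) ∧ ((¬x1 ∧ (x0 ∧ F)) ∨ (x2 ∨ (x1 ∨ T)))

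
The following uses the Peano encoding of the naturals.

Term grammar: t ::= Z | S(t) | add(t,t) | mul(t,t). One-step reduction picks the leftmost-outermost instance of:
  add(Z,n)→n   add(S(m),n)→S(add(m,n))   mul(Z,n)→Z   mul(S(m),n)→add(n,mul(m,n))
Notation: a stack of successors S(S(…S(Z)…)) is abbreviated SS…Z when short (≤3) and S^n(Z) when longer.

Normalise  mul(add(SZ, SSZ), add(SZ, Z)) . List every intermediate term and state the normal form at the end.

Answer: normal form = SSSZ  (in 18 steps)

Working:
  start: mul(add(SZ, SSZ), add(SZ, Z))
  →1  mul(S(add(Z, SSZ)), add(SZ, Z))
  →2  add(add(SZ, Z), mul(add(Z, SSZ), add(SZ, Z)))
  →3  add(S(add(Z, Z)), mul(add(Z, SSZ), add(SZ, Z)))
  →4  S(add(add(Z, Z), mul(add(Z, SSZ), add(SZ, Z))))
  →5  S(add(Z, mul(add(Z, SSZ), add(SZ, Z))))
  →6  S(mul(add(Z, SSZ), add(SZ, Z)))
  →7  S(mul(SSZ, add(SZ, Z)))
  →8  S(add(add(SZ, Z), mul(SZ, add(SZ, Z))))
  →9  S(add(S(add(Z, Z)), mul(SZ, add(SZ, Z))))
  →10  S(S(add(add(Z, Z), mul(SZ, add(SZ, Z)))))
  →11  S(S(add(Z, mul(SZ, add(SZ, Z)))))
  →12  S(S(mul(SZ, add(SZ, Z))))
  →13  S(S(add(add(SZ, Z), mul(Z, add(SZ, Z)))))
  →14  S(S(add(S(add(Z, Z)), mul(Z, add(SZ, Z)))))
  →15  S(S(S(add(add(Z, Z), mul(Z, add(SZ, Z))))))
  →16  S(S(S(add(Z, mul(Z, add(SZ, Z))))))
  →17  S(S(S(mul(Z, add(SZ, Z)))))
  →18  SSSZ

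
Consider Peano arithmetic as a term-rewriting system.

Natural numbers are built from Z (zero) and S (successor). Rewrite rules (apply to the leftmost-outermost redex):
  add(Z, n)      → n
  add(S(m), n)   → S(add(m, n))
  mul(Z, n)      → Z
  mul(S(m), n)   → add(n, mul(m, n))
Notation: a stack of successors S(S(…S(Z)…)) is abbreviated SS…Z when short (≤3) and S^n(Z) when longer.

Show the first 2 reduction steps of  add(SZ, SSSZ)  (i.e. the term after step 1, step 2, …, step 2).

  start: add(SZ, SSSZ)
  step 1: S(add(Z, SSSZ))
  step 2: S^4(Z)

Answer: after 2 steps: S^4(Z)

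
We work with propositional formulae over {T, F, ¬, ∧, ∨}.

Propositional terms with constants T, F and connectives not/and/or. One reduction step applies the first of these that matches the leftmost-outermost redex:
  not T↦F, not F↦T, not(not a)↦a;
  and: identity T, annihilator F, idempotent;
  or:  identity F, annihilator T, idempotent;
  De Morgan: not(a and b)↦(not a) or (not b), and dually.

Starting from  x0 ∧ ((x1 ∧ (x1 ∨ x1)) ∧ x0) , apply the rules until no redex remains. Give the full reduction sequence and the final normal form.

Answer: normal form = x0 ∧ (x1 ∧ x0)  (in 2 steps)

Reduction:
  start: x0 ∧ ((x1 ∧ (x1 ∨ x1)) ∧ x0)
  [1] x0 ∧ ((x1 ∧ x1) ∧ x0)
  [2] x0 ∧ (x1 ∧ x0)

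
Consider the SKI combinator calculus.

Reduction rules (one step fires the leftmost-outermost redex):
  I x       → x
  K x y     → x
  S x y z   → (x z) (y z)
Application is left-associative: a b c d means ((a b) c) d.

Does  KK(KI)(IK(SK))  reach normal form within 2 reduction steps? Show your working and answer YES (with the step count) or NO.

Answer: YES — reaches normal form K(K(SK)) in 2 ≤ 2 steps

Reduction:
  start: KK(KI)(IK(SK))
  step 1: K(IK(SK))
  step 2: K(K(SK))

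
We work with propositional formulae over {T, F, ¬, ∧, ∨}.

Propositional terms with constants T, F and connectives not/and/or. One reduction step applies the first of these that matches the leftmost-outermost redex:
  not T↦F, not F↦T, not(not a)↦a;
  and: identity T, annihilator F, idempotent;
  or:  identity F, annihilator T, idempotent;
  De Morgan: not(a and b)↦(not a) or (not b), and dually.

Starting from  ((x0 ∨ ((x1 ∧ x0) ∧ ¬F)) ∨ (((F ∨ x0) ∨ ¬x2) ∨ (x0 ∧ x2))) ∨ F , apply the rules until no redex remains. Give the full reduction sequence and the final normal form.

Answer: normal form = (x0 ∨ (x1 ∧ x0)) ∨ ((x0 ∨ ¬x2) ∨ (x0 ∧ x2))  (in 4 steps)

Derivation:
  start: ((x0 ∨ ((x1 ∧ x0) ∧ ¬F)) ∨ (((F ∨ x0) ∨ ¬x2) ∨ (x0 ∧ x2))) ∨ F
  [1] (x0 ∨ ((x1 ∧ x0) ∧ ¬F)) ∨ (((F ∨ x0) ∨ ¬x2) ∨ (x0 ∧ x2))
  [2] (x0 ∨ ((x1 ∧ x0) ∧ T)) ∨ (((F ∨ x0) ∨ ¬x2) ∨ (x0 ∧ x2))
  [3] (x0 ∨ (x1 ∧ x0)) ∨ (((F ∨ x0) ∨ ¬x2) ∨ (x0 ∧ x2))
  [4] (x0 ∨ (x1 ∧ x0)) ∨ ((x0 ∨ ¬x2) ∨ (x0 ∧ x2))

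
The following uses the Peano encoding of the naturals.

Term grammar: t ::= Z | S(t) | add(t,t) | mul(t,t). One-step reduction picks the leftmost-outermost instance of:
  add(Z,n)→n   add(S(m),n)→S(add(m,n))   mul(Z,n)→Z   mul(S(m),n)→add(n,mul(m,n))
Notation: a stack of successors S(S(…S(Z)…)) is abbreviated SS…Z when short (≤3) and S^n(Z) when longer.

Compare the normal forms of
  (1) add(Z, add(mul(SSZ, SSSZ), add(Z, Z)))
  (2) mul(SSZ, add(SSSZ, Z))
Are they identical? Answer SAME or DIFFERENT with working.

Answer: SAME — A ⇓ S^6(Z), B ⇓ S^6(Z)

Derivation:
Term A:
  start: add(Z, add(mul(SSZ, SSSZ), add(Z, Z)))
  step 1: add(mul(SSZ, SSSZ), add(Z, Z))
  step 2: add(add(SSSZ, mul(SZ, SSSZ)), add(Z, Z))
  step 3: add(S(add(SSZ, mul(SZ, SSSZ))), add(Z, Z))
  step 4: S(add(add(SSZ, mul(SZ, SSSZ)), add(Z, Z)))
  step 5: S(add(S(add(SZ, mul(SZ, SSSZ))), add(Z, Z)))
  step 6: S(S(add(add(SZ, mul(SZ, SSSZ)), add(Z, Z))))
  step 7: S(S(add(S(add(Z, mul(SZ, SSSZ))), add(Z, Z))))
  step 8: S(S(S(add(add(Z, mul(SZ, SSSZ)), add(Z, Z)))))
  step 9: S(S(S(add(mul(SZ, SSSZ), add(Z, Z)))))
  step 10: S(S(S(add(add(SSSZ, mul(Z, SSSZ)), add(Z, Z)))))
  step 11: S(S(S(add(S(add(SSZ, mul(Z, SSSZ))), add(Z, Z)))))
  step 12: S(S(S(S(add(add(SSZ, mul(Z, SSSZ)), add(Z, Z))))))
  step 13: S(S(S(S(add(S(add(SZ, mul(Z, SSSZ))), add(Z, Z))))))
  step 14: S(S(S(S(S(add(add(SZ, mul(Z, SSSZ)), add(Z, Z)))))))
  step 15: S(S(S(S(S(add(S(add(Z, mul(Z, SSSZ))), add(Z, Z)))))))
  step 16: S(S(S(S(S(S(add(add(Z, mul(Z, SSSZ)), add(Z, Z))))))))
  step 17: S(S(S(S(S(S(add(mul(Z, SSSZ), add(Z, Z))))))))
  step 18: S(S(S(S(S(S(add(Z, add(Z, Z))))))))
  step 19: S(S(S(S(S(S(add(Z, Z)))))))
  step 20: S^6(Z)

Term B:
  start: mul(SSZ, add(SSSZ, Z))
  step 1: add(add(SSSZ, Z), mul(SZ, add(SSSZ, Z)))
  step 2: add(S(add(SSZ, Z)), mul(SZ, add(SSSZ, Z)))
  step 3: S(add(add(SSZ, Z), mul(SZ, add(SSSZ, Z))))
  step 4: S(add(S(add(SZ, Z)), mul(SZ, add(SSSZ, Z))))
  step 5: S(S(add(add(SZ, Z), mul(SZ, add(SSSZ, Z)))))
  step 6: S(S(add(S(add(Z, Z)), mul(SZ, add(SSSZ, Z)))))
  step 7: S(S(S(add(add(Z, Z), mul(SZ, add(SSSZ, Z))))))
  step 8: S(S(S(add(Z, mul(SZ, add(SSSZ, Z))))))
  step 9: S(S(S(mul(SZ, add(SSSZ, Z)))))
  step 10: S(S(S(add(add(SSSZ, Z), mul(Z, add(SSSZ, Z))))))
  step 11: S(S(S(add(S(add(SSZ, Z)), mul(Z, add(SSSZ, Z))))))
  step 12: S(S(S(S(add(add(SSZ, Z), mul(Z, add(SSSZ, Z)))))))
  step 13: S(S(S(S(add(S(add(SZ, Z)), mul(Z, add(SSSZ, Z)))))))
  step 14: S(S(S(S(S(add(add(SZ, Z), mul(Z, add(SSSZ, Z))))))))
  step 15: S(S(S(S(S(add(S(add(Z, Z)), mul(Z, add(SSSZ, Z))))))))
  step 16: S(S(S(S(S(S(add(add(Z, Z), mul(Z, add(SSSZ, Z)))))))))
  step 17: S(S(S(S(S(S(add(Z, mul(Z, add(SSSZ, Z)))))))))
  step 18: S(S(S(S(S(S(mul(Z, add(SSSZ, Z))))))))
  step 19: S^6(Z)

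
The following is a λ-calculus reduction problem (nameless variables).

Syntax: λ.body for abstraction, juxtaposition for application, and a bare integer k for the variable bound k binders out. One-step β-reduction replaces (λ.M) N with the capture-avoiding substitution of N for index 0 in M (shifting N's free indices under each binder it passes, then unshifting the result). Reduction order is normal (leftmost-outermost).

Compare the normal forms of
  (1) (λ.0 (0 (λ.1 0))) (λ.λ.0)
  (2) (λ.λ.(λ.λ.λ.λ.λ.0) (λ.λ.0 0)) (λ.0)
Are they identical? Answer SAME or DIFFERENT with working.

Answer: DIFFERENT — A ⇓ λ.0, B ⇓ λ.λ.λ.λ.λ.0

Reduction:
Term A:
  start: (λ.0 (0 (λ.1 0))) (λ.λ.0)
  →1  (λ.λ.0) ((λ.λ.0) (λ.(λ.λ.0) 0))
  →2  λ.0

Term B:
  start: (λ.λ.(λ.λ.λ.λ.λ.0) (λ.λ.0 0)) (λ.0)
  →1  λ.(λ.λ.λ.λ.λ.0) (λ.λ.0 0)
  →2  λ.λ.λ.λ.λ.0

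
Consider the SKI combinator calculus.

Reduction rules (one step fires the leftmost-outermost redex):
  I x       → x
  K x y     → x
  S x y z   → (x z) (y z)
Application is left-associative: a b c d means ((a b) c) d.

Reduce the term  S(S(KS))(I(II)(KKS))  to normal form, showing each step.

Answer: normal form = S(S(KS))K  (in 4 steps)

Reduction:
  start: S(S(KS))(I(II)(KKS))
  →1  S(S(KS))(II(KKS))
  →2  S(S(KS))(I(KKS))
  →3  S(S(KS))(KKS)
  →4  S(S(KS))K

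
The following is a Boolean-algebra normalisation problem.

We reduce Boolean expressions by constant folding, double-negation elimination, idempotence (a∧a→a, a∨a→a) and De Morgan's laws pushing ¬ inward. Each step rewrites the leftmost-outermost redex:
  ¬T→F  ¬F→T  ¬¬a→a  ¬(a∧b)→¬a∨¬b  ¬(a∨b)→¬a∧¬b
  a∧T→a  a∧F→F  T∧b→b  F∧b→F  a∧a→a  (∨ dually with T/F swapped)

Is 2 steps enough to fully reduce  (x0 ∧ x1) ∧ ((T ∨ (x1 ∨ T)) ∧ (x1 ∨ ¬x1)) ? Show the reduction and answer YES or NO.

  start: (x0 ∧ x1) ∧ ((T ∨ (x1 ∨ T)) ∧ (x1 ∨ ¬x1))
  [1] (x0 ∧ x1) ∧ (T ∧ (x1 ∨ ¬x1))
  [2] (x0 ∧ x1) ∧ (x1 ∨ ¬x1)

Answer: YES — reaches normal form (x0 ∧ x1) ∧ (x1 ∨ ¬x1) in 2 ≤ 2 steps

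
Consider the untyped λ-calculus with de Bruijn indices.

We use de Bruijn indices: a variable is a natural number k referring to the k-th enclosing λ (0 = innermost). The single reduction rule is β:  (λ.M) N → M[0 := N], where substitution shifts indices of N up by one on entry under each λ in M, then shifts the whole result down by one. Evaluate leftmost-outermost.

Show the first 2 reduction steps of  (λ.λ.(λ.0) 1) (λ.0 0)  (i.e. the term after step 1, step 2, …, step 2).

  start: (λ.λ.(λ.0) 1) (λ.0 0)
  [1] λ.(λ.0) (λ.0 0)
  [2] λ.λ.0 0

Answer: after 2 steps: λ.λ.0 0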